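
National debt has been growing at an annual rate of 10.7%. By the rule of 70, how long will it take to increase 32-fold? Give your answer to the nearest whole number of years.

roughly 33 years

At 10.7% it doubles every 70/10.7 ≈ 6.54 years.
Getting to 32× needs 5 doublings: 5 × 6.54 ≈ 33 years.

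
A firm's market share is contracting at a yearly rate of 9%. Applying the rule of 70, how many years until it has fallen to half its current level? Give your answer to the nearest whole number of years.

Halving time ≈ 70 / 9 = 7.78 → 8 years.

about 8 years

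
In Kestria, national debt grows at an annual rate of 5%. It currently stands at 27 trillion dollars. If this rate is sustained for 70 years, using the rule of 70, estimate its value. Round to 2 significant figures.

It doubles every 70/5 ≈ 14.00 years, so 70 years is 5.00 doublings.
2^5.00 ≈ 32.00; 27 × 32.00 ≈ 860 trillion dollars.

about 860 trillion dollars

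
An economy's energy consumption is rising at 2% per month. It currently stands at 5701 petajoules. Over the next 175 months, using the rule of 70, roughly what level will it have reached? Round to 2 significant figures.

roughly 180000 petajoules

Doubling time ≈ 70/2 = 35.00 months.
175 months is 175/35.00 ≈ 5.00 doublings, a factor of 2^5.00 ≈ 32.00.
5701 × 32.00 ≈ 180000 petajoules.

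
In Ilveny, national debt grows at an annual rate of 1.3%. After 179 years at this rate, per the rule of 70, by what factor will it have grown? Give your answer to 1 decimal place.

around 10.0 times

Doubles every ≈ 53.85 years (70/1.3).
179 years is 3.32 doublings; 2^3.32 ≈ 10.0×.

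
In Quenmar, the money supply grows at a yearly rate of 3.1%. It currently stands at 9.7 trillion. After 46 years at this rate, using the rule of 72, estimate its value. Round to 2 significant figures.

Doubling time ≈ 72/3.1 = 23.23 years.
46 years is 46/23.23 ≈ 1.98 doublings, a factor of 2^1.98 ≈ 3.94.
9.7 × 3.94 ≈ 38 trillion.

approximately 38 trillion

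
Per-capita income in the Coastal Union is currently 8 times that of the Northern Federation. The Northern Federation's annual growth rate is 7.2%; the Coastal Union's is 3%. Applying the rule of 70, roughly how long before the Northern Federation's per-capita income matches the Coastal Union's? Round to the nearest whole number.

The growth-rate gap is 7.2% − 3% = 4.2 percentage points.
So the ratio between them halves every 70/4.2 ≈ 16.67 years.
An 8 times gap closes after 3 halvings: 3 × 16.67 ≈ 50 years.

around 50 years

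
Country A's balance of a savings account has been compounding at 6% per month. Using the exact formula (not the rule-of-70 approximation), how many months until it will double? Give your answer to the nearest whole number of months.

t = ln(2) / ln(1 + 0.06) = 0.6931 / 0.058269 ≈ 11.89.
≈ 12 months.

12 months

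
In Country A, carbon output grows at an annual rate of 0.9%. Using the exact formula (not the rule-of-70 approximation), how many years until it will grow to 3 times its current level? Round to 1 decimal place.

122.6 years

t = ln(3) / ln(1 + 0.009) = 1.0986 / 0.008960 ≈ 122.61.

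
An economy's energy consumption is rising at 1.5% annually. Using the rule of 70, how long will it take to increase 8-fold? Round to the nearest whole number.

At 1.5% it doubles every 70/1.5 ≈ 46.67 years.
Getting to 8× needs 3 doublings: 3 × 46.67 ≈ 140 years.

140 years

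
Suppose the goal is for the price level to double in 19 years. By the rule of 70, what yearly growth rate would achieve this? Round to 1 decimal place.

70 / 19 ≈ 3.68, so about 3.7% per year.

3.7%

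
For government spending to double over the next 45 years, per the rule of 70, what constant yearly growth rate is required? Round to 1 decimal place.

1.6%

70 / 45 ≈ 1.56, so about 1.6% per year.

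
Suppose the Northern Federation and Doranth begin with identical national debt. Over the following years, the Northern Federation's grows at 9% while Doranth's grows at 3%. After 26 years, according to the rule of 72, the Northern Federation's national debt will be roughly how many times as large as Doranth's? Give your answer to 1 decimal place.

approximately 4.5 times

the Northern Federation pulls ahead at 6 pp per year, so the ratio doubles every 72/6 ≈ 12.00 years.
In 26 years that's 2.17 doublings: 2^2.17 ≈ 4.5.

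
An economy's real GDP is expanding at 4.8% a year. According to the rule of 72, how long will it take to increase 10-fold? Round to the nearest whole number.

One doubling takes 72/4.8 = 15.00 years.
Reaching 10× takes log₂(10) ≈ 3.32 doublings.
3.32 × 15.00 ≈ 50 years.

50 years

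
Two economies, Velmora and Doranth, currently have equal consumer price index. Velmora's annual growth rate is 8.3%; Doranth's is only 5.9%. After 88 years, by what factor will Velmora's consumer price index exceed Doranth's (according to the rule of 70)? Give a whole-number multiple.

Velmora pulls ahead at 2.4 pp per year, so the ratio doubles every 70/2.4 ≈ 29.17 years.
In 88 years that's 3.02 doublings: 2^3.02 ≈ 8.

≈ 8 times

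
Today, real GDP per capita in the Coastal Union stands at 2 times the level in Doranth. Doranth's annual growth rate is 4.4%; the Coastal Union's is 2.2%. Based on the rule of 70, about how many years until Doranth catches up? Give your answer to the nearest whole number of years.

≈ 32 years

The growth-rate gap is 4.4% − 2.2% = 2.2 percentage points.
So the ratio between them halves every 70/2.2 ≈ 31.82 years.
A 2 times gap closes after 1 halving: 1 × 31.82 ≈ 32 years.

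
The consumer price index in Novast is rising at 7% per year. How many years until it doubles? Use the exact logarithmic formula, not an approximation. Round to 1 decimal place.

t = ln(2) / ln(1 + 0.07) = 0.6931 / 0.067659 ≈ 10.24.

10.2 years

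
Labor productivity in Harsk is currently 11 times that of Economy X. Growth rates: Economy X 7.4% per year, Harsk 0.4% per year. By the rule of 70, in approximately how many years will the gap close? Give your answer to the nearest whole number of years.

around 35 years

Economy X gains on Harsk at 7.4% − 0.4% = 7 points a year.
At that relative rate the gap halves every 70/7 ≈ 10.00 years.
An 11 times gap takes log₂(11) ≈ 3.46 halvings to close: 3.46 × 10.00 ≈ 35 years.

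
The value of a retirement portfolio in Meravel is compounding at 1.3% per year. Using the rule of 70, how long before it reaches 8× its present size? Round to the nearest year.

One doubling takes 70/1.3 = 53.85 years.
8× is 3 doublings, so 3 × 53.85 ≈ 162 years.

162 years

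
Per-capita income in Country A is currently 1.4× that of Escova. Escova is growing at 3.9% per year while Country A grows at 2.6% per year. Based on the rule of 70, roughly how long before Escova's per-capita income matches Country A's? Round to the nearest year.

Escova gains on Country A at 3.9% − 2.6% = 1.3 points a year.
At that relative rate the gap halves every 70/1.3 ≈ 53.85 years.
A 1.4× gap takes log₂(1.4) ≈ 0.49 halvings to close: 0.49 × 53.85 ≈ 26 years.

around 26 years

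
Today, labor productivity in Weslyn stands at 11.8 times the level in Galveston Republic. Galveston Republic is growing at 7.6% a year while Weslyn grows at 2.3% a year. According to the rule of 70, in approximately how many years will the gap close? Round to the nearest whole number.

What matters is the difference: 5.3 pp.
Rule of 70 on the gap: the ratio halves every 70/5.3 ≈ 13.21 years.
An 11.8 times gap takes log₂(11.8) ≈ 3.56 halvings to close: 3.56 × 13.21 ≈ 47 years.

about 47 years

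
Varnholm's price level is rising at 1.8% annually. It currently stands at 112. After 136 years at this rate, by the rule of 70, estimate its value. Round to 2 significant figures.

It doubles every 70/1.8 ≈ 38.89 years, so 136 years is 3.50 doublings.
2^3.50 ≈ 11.31; 112 × 11.31 ≈ 1300.

≈ 1300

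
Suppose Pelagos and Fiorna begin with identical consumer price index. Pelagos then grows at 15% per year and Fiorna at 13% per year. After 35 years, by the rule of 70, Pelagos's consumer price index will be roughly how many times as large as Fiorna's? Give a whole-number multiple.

≈ 2 times

Only the 2-point difference matters.
70/2 ≈ 35.00 years per doubling of the ratio; 35 years gives 1.00 doublings, so ≈ 2×.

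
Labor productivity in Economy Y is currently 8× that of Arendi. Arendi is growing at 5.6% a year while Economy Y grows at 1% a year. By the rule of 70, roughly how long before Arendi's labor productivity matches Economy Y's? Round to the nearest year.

≈ 46 years

What matters is the difference: 4.6 pp.
Rule of 70 on the gap: the ratio halves every 70/4.6 ≈ 15.22 years.
An 8× gap closes after 3 halvings: 3 × 15.22 ≈ 46 years.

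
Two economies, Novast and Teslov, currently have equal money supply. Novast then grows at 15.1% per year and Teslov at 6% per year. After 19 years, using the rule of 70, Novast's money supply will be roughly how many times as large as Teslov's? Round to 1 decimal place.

Only the 9.1-point difference matters.
70/9.1 ≈ 7.69 years per doubling of the ratio; 19 years gives 2.47 doublings, so ≈ 5.5×.

≈ 5.5 times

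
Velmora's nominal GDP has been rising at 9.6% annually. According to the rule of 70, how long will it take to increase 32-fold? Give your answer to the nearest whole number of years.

Doubling time ≈ 70/9.6 = 7.29 years.
32 = 2^5, so 5 doublings → 36 years.

about 36 years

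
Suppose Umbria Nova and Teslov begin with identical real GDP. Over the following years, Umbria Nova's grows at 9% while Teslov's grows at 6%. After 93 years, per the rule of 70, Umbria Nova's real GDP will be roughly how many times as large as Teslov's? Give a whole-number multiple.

roughly 16 times

Only the 3-point difference matters.
70/3 ≈ 23.33 years per doubling of the ratio; 93 years gives 3.99 doublings, so ≈ 16×.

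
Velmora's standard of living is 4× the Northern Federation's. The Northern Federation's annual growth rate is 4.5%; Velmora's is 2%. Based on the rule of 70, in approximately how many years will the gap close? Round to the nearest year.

the Northern Federation gains on Velmora at 4.5% − 2% = 2.5 points a year.
At that relative rate the gap halves every 70/2.5 ≈ 28.00 years.
A 4× gap closes after 2 halvings: 2 × 28.00 ≈ 56 years.

approximately 56 years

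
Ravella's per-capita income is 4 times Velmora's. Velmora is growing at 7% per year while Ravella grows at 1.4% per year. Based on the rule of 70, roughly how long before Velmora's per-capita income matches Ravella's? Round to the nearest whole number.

about 25 years

The growth-rate gap is 7% − 1.4% = 5.6 percentage points.
So the ratio between them halves every 70/5.6 ≈ 12.50 years.
A 4 times gap closes after 2 halvings: 2 × 12.50 ≈ 25 years.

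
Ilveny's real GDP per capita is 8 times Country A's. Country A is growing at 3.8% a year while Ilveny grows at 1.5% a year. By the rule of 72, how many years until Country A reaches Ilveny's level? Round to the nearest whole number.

What matters is the difference: 2.3 pp.
Rule of 72 on the gap: the ratio halves every 72/2.3 ≈ 31.30 years.
An 8 times gap closes after 3 halvings: 3 × 31.30 ≈ 94 years.

approximately 94 years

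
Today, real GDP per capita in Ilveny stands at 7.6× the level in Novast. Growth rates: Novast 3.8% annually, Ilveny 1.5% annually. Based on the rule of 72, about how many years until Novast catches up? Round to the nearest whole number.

around 92 years

What matters is the difference: 2.3 pp.
Rule of 72 on the gap: the ratio halves every 72/2.3 ≈ 31.30 years.
A 7.6× gap takes log₂(7.6) ≈ 2.93 halvings to close: 2.93 × 31.30 ≈ 92 years.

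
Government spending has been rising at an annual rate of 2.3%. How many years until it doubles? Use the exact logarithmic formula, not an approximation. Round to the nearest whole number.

t = ln(2) / ln(1 + 0.023) = 0.6931 / 0.022739 ≈ 30.48.
≈ 30 years.

30 years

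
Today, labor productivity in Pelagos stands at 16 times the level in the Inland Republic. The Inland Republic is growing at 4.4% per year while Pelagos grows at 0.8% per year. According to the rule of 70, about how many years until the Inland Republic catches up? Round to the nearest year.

the Inland Republic gains on Pelagos at 4.4% − 0.8% = 3.6 points a year.
At that relative rate the gap halves every 70/3.6 ≈ 19.44 years.
A 16 times gap closes after 4 halvings: 4 × 19.44 ≈ 78 years.

≈ 78 years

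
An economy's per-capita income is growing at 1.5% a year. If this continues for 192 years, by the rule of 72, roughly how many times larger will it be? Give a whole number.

72/1.5 ≈ 48.00 years per doubling.
192 years fits 4 doublings: 2^4 = 16.

around 16 times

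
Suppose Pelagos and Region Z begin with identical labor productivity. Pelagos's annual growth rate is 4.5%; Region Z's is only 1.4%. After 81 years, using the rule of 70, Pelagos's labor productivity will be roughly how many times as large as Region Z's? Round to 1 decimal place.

12.0 times

Rate gap = 4.5% − 1.4% = 3.1 points.
The ratio doubles every 70/3.1 ≈ 22.58 years.
81/22.58 ≈ 3.59 doublings → ratio ≈ 2^3.59 ≈ 12.0.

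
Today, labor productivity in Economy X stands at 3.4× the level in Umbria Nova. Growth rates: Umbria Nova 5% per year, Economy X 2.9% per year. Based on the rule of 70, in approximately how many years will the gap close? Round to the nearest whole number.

The growth-rate gap is 5% − 2.9% = 2.1 percentage points.
So the ratio between them halves every 70/2.1 ≈ 33.33 years.
A 3.4× gap takes log₂(3.4) ≈ 1.77 halvings to close: 1.77 × 33.33 ≈ 59 years.

around 59 years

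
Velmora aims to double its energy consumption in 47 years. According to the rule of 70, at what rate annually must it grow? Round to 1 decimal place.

70 / 47 ≈ 1.49, so about 1.5% annually.

≈ 1.5%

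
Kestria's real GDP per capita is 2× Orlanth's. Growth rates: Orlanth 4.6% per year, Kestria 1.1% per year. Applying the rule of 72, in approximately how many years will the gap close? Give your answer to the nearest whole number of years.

What matters is the difference: 3.5 pp.
Rule of 72 on the gap: the ratio halves every 72/3.5 ≈ 20.57 years.
A 2× gap closes after 1 halving: 1 × 20.57 ≈ 21 years.

around 21 years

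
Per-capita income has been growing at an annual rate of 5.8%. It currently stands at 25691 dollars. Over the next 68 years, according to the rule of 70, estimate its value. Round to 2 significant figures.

It doubles every 70/5.8 ≈ 12.07 years, so 68 years is 5.63 doublings.
2^5.63 ≈ 49.52; 25691 × 49.52 ≈ 1300000 dollars.

around 1300000 dollars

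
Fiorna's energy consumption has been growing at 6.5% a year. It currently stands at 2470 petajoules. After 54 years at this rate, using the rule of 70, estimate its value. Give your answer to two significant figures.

It doubles every 70/6.5 ≈ 10.77 years, so 54 years is 5.01 doublings.
2^5.01 ≈ 32.22; 2470 × 32.22 ≈ 80000 petajoules.

80000 petajoules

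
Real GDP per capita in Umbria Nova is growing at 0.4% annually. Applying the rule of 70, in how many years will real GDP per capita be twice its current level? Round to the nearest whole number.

175 years

Doubling time ≈ 70 / 0.4 = 175.00 years.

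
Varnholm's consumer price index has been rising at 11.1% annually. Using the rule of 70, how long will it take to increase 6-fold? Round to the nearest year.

At 11.1% it doubles every 70/11.1 ≈ 6.31 years.
Reaching 6× takes log₂(6) ≈ 2.58 doublings.
2.58 × 6.31 ≈ 16 years.

around 16 years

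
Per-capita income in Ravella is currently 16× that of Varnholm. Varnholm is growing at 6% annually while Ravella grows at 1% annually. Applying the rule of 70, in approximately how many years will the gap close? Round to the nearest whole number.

Varnholm gains on Ravella at 6% − 1% = 5 points a year.
At that relative rate the gap halves every 70/5 ≈ 14.00 years.
A 16× gap closes after 4 halvings: 4 × 14.00 ≈ 56 years.

approximately 56 years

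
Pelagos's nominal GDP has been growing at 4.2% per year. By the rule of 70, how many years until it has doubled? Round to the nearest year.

roughly 17 years

Doubling time ≈ 70 / 4.2 = 16.67 years.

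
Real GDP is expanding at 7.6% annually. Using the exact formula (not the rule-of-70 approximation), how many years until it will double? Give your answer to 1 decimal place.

t = ln(2) / ln(1 + 0.076) = 0.6931 / 0.073250 ≈ 9.46.

9.5 years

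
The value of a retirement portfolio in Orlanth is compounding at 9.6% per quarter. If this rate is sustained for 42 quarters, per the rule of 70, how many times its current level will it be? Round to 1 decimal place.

around 54.2 times

Doubling time ≈ 70/9.6 = 7.29 quarters.
42 quarters / 7.29 ≈ 5.76 doublings → factor 2^5.76 ≈ 54.2.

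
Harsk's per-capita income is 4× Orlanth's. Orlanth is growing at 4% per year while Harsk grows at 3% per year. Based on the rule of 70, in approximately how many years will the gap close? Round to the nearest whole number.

approximately 140 years

Orlanth gains on Harsk at 4% − 3% = 1 point a year.
At that relative rate the gap halves every 70/1 ≈ 70.00 years.
A 4× gap closes after 2 halvings: 2 × 70.00 ≈ 140 years.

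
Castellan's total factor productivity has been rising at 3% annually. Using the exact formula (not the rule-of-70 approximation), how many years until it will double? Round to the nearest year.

t = ln(2) / ln(1 + 0.03) = 0.6931 / 0.029559 ≈ 23.45.
≈ 23 years.

23 years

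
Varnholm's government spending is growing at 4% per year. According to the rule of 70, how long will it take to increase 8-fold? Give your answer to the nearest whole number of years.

approximately 53 years

One doubling takes 70/4 = 17.50 years.
8× is 3 doublings, so 3 × 17.50 ≈ 53 years.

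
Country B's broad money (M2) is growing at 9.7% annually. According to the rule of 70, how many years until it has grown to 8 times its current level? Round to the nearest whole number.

At 9.7% it doubles every 70/9.7 ≈ 7.22 years.
8 = 2^3, so 3 doublings → 22 years.

roughly 22 years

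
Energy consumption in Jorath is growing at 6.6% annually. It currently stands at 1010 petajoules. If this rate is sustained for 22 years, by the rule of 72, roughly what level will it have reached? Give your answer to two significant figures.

Doubling time ≈ 72/6.6 = 10.91 years.
22 years is 22/10.91 ≈ 2.02 doublings, a factor of 2^2.02 ≈ 4.06.
1010 × 4.06 ≈ 4100 petajoules.

≈ 4100 petajoules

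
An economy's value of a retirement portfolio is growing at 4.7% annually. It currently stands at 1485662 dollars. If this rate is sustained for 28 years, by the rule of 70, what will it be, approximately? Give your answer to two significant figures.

Doubling time ≈ 70/4.7 = 14.89 years.
28 years is 28/14.89 ≈ 1.88 doublings, a factor of 2^1.88 ≈ 3.68.
1485662 × 3.68 ≈ 5500000 dollars.

≈ 5500000 dollars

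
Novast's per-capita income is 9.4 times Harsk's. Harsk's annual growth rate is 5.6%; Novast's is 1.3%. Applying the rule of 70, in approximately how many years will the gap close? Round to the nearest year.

What matters is the difference: 4.3 pp.
Rule of 70 on the gap: the ratio halves every 70/4.3 ≈ 16.28 years.
A 9.4 times gap takes log₂(9.4) ≈ 3.23 halvings to close: 3.23 × 16.28 ≈ 53 years.

around 53 years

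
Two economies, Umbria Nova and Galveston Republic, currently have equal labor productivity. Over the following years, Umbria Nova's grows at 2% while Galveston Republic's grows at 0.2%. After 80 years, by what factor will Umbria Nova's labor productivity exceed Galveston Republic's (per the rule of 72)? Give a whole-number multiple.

approximately 4 times

Only the 1.8-point difference matters.
72/1.8 ≈ 40.00 years per doubling of the ratio; 80 years gives 2.00 doublings, so ≈ 4×.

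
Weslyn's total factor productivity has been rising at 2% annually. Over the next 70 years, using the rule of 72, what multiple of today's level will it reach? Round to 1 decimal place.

about 3.8 times

Doubling time ≈ 72/2 = 36.00 years.
70 years / 36.00 ≈ 1.94 doublings → factor 2^1.94 ≈ 3.8.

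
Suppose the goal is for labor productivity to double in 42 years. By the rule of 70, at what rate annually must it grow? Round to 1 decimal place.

70 / 42 ≈ 1.67, so about 1.7% annually.

around 1.7%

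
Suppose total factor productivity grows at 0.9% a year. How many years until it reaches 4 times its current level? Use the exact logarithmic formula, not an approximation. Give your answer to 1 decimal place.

t = ln(4) / ln(1 + 0.009) = 1.3863 / 0.008960 ≈ 154.72.

154.7 years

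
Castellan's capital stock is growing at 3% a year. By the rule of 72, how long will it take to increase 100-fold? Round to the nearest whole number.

Doubling time ≈ 72/3 = 24.00 years.
100× is log₂ 100 ≈ 6.64 doublings, so ≈ 6.64 × 24.00 = 159 years.

159 years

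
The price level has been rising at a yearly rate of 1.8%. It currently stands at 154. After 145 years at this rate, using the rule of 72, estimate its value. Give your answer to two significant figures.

Doubling time ≈ 72/1.8 = 40.00 years.
145 years is 145/40.00 ≈ 3.63 doublings, a factor of 2^3.63 ≈ 12.38.
154 × 12.38 ≈ 1900.

about 1900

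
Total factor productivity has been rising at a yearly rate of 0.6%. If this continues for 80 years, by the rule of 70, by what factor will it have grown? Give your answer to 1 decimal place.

≈ 1.6 times

Doubles every ≈ 116.67 years (70/0.6).
80 years is 0.69 doublings; 2^0.69 ≈ 1.6×.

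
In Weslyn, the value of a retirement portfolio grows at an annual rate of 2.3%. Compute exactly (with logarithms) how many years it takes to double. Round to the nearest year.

t = ln(2) / ln(1 + 0.023) = 0.6931 / 0.022739 ≈ 30.48.
≈ 30 years.

30 years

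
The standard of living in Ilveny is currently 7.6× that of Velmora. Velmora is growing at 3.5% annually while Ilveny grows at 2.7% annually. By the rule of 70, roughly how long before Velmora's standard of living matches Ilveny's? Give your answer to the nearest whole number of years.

What matters is the difference: 0.8 pp.
Rule of 70 on the gap: the ratio halves every 70/0.8 ≈ 87.50 years.
A 7.6× gap takes log₂(7.6) ≈ 2.93 halvings to close: 2.93 × 87.50 ≈ 256 years.

roughly 256 years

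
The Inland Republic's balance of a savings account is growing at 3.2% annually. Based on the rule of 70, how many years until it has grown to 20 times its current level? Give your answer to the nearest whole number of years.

roughly 95 years

Doubling time ≈ 70/3.2 = 21.88 years.
20× is log₂ 20 ≈ 4.32 doublings, so ≈ 4.32 × 21.88 = 95 years.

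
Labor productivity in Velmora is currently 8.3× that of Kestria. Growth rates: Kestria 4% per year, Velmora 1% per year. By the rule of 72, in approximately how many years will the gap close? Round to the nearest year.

73 years

What matters is the difference: 3 pp.
Rule of 72 on the gap: the ratio halves every 72/3 ≈ 24.00 years.
An 8.3× gap takes log₂(8.3) ≈ 3.05 halvings to close: 3.05 × 24.00 ≈ 73 years.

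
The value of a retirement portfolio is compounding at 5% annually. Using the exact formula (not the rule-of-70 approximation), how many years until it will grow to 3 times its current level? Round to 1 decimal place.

22.5 years

t = ln(3) / ln(1 + 0.05) = 1.0986 / 0.048790 ≈ 22.52.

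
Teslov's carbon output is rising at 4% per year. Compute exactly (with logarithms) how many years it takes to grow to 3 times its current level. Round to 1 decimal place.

28.0 years

t = ln(3) / ln(1 + 0.04) = 1.0986 / 0.039221 ≈ 28.01.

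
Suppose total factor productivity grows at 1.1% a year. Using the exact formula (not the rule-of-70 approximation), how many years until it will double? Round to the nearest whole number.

t = ln(2) / ln(1 + 0.011) = 0.6931 / 0.010940 ≈ 63.35.
≈ 63 years.

63 years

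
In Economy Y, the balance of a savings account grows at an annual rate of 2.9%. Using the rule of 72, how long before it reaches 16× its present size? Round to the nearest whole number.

At 2.9% it doubles every 72/2.9 ≈ 24.83 years.
16× is 4 doublings, so 4 × 24.83 ≈ 99 years.

99 years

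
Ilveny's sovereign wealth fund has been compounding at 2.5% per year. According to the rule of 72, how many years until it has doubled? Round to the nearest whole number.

approximately 29 years

72/2.5 ≈ 28.80, so it doubles roughly every 29 years.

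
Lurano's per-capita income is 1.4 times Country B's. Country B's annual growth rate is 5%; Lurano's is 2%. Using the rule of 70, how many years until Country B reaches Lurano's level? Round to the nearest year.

around 11 years

Country B gains on Lurano at 5% − 2% = 3 points a year.
At that relative rate the gap halves every 70/3 ≈ 23.33 years.
A 1.4 times gap takes log₂(1.4) ≈ 0.49 halvings to close: 0.49 × 23.33 ≈ 11 years.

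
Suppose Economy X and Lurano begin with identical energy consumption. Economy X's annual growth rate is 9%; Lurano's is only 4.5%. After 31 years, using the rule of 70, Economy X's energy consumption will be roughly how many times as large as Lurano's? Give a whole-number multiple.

4 times

Only the 4.5-point difference matters.
70/4.5 ≈ 15.56 years per doubling of the ratio; 31 years gives 1.99 doublings, so ≈ 4×.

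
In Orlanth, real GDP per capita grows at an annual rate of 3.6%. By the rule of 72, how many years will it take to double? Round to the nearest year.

≈ 20 years

72/3.6 ≈ 20.00, so it doubles roughly every 20 years.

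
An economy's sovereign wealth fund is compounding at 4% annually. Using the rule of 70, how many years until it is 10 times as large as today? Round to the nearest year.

approximately 58 years

One doubling takes 70/4 = 17.50 years.
10× is log₂ 10 ≈ 3.32 doublings, so ≈ 3.32 × 17.50 = 58 years.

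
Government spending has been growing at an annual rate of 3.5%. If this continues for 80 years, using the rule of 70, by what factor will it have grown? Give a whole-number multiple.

Doubling time ≈ 70/3.5 = 20.00 years.
80/20.00 ≈ 4 doublings, so about 2^4 = 16×.

around 16 times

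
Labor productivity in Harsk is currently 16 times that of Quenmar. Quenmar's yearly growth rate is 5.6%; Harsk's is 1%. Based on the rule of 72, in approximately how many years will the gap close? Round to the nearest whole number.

The growth-rate gap is 5.6% − 1% = 4.6 percentage points.
So the ratio between them halves every 72/4.6 ≈ 15.65 years.
A 16 times gap closes after 4 halvings: 4 × 15.65 ≈ 63 years.

around 63 years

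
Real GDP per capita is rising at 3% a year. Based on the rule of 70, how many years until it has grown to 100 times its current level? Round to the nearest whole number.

Doubling time ≈ 70/3 = 23.33 years.
Reaching 100× takes log₂(100) ≈ 6.64 doublings.
6.64 × 23.33 ≈ 155 years.

≈ 155 years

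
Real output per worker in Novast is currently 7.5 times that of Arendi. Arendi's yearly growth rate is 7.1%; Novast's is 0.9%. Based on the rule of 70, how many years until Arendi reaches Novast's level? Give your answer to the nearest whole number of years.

≈ 33 years

What matters is the difference: 6.2 pp.
Rule of 70 on the gap: the ratio halves every 70/6.2 ≈ 11.29 years.
A 7.5 times gap takes log₂(7.5) ≈ 2.91 halvings to close: 2.91 × 11.29 ≈ 33 years.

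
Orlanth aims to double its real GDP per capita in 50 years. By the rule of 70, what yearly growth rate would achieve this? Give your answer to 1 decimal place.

≈ 1.4% per year

70 / 50 ≈ 1.40, so about 1.4% per year.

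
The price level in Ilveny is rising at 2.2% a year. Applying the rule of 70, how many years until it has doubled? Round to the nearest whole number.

around 32 years

At 2.2%, doubling takes about 70/2.2 = 31.82 years.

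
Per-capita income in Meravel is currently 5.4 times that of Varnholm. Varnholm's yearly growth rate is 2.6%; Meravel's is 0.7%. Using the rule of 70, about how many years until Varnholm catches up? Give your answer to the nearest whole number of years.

Varnholm gains on Meravel at 2.6% − 0.7% = 1.9 points a year.
At that relative rate the gap halves every 70/1.9 ≈ 36.84 years.
A 5.4 times gap takes log₂(5.4) ≈ 2.43 halvings to close: 2.43 × 36.84 ≈ 90 years.

90 years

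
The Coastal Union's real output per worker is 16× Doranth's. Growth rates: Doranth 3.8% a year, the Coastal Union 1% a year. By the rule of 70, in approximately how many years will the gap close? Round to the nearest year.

Doranth gains on the Coastal Union at 3.8% − 1% = 2.8 points a year.
At that relative rate the gap halves every 70/2.8 ≈ 25.00 years.
A 16× gap closes after 4 halvings: 4 × 25.00 ≈ 100 years.

≈ 100 years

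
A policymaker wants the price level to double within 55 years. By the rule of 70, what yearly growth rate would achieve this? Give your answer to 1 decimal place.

roughly 1.3%

70 / 55 ≈ 1.27, so about 1.3% per year.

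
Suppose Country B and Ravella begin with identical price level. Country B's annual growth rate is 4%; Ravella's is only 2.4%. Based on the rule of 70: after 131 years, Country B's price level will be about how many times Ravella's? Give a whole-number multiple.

Country B pulls ahead at 1.6 pp per year, so the ratio doubles every 70/1.6 ≈ 43.75 years.
In 131 years that's 2.99 doublings: 2^2.99 ≈ 8.

≈ 8 times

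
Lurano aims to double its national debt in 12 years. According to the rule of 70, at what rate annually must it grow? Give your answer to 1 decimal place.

5.8%

70 / 12 ≈ 5.83, so about 5.8% annually.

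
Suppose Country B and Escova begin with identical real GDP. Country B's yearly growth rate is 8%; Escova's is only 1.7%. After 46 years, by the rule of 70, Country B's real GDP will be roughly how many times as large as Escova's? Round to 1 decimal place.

Country B pulls ahead at 6.3 pp per year, so the ratio doubles every 70/6.3 ≈ 11.11 years.
In 46 years that's 4.14 doublings: 2^4.14 ≈ 17.6.

about 17.6 times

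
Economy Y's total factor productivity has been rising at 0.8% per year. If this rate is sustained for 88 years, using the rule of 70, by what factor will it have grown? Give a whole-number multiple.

2 times

Doubling time ≈ 70/0.8 = 87.50 years.
88/87.50 ≈ 1 doubling, so about 2^1 = 2×.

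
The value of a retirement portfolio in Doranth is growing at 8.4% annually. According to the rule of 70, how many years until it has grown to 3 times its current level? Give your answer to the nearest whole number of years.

about 13 years

One doubling takes 70/8.4 = 8.33 years.
3× is log₂ 3 ≈ 1.58 doublings, so ≈ 1.58 × 8.33 = 13 years.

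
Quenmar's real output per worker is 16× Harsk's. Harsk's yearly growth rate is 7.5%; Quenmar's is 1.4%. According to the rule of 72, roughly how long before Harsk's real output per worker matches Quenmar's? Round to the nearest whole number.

around 47 years

The growth-rate gap is 7.5% − 1.4% = 6.1 percentage points.
So the ratio between them halves every 72/6.1 ≈ 11.80 years.
A 16× gap closes after 4 halvings: 4 × 11.80 ≈ 47 years.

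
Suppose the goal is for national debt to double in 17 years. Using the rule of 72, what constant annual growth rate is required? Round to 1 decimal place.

4.2%

72 / 17 ≈ 4.24, so about 4.2% annually.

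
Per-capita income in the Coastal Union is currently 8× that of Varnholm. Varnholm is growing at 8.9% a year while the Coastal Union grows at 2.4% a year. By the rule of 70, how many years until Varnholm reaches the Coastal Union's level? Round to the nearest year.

Varnholm gains on the Coastal Union at 8.9% − 2.4% = 6.5 points a year.
At that relative rate the gap halves every 70/6.5 ≈ 10.77 years.
An 8× gap closes after 3 halvings: 3 × 10.77 ≈ 32 years.

32 years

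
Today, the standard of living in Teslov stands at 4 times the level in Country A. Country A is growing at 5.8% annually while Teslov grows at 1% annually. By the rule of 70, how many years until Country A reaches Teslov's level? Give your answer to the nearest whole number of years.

about 29 years

The growth-rate gap is 5.8% − 1% = 4.8 percentage points.
So the ratio between them halves every 70/4.8 ≈ 14.58 years.
A 4 times gap closes after 2 halvings: 2 × 14.58 ≈ 29 years.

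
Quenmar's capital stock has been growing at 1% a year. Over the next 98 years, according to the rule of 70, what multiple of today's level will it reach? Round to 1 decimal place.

≈ 2.6 times

Doubling time ≈ 70/1 = 70.00 years.
98 years / 70.00 ≈ 1.40 doublings → factor 2^1.40 ≈ 2.6.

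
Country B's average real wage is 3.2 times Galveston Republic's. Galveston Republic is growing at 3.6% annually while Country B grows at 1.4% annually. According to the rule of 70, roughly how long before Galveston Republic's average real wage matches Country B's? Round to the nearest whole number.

53 years

What matters is the difference: 2.2 pp.
Rule of 70 on the gap: the ratio halves every 70/2.2 ≈ 31.82 years.
A 3.2 times gap takes log₂(3.2) ≈ 1.68 halvings to close: 1.68 × 31.82 ≈ 53 years.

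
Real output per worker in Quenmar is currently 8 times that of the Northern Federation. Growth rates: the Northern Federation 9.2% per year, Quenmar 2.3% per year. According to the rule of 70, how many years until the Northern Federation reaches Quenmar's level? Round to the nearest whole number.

What matters is the difference: 6.9 pp.
Rule of 70 on the gap: the ratio halves every 70/6.9 ≈ 10.14 years.
An 8 times gap closes after 3 halvings: 3 × 10.14 ≈ 30 years.

approximately 30 years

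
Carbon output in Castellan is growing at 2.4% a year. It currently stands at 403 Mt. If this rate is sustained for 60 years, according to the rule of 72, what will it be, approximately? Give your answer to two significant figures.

roughly 1600 Mt

Doubling time ≈ 72/2.4 = 30.00 years.
60 years is 60/30.00 ≈ 2.00 doublings, a factor of 2^2.00 ≈ 4.00.
403 × 4.00 ≈ 1600 Mt.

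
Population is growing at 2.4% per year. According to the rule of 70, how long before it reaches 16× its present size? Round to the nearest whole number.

At 2.4% it doubles every 70/2.4 ≈ 29.17 years.
Getting to 16× needs 4 doublings: 4 × 29.17 ≈ 117 years.

around 117 years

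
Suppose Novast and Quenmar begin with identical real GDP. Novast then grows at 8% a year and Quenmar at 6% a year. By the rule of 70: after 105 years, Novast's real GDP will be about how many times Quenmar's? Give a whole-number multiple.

Only the 2-point difference matters.
70/2 ≈ 35.00 years per doubling of the ratio; 105 years gives 3.00 doublings, so ≈ 8×.

8 times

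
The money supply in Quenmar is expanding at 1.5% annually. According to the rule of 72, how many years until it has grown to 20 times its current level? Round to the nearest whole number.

approximately 207 years

Doubling time ≈ 72/1.5 = 48.00 years.
20× is log₂ 20 ≈ 4.32 doublings, so ≈ 4.32 × 48.00 = 207 years.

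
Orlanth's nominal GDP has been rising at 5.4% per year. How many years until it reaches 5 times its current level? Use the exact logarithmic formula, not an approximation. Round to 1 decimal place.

30.6 years

t = ln(5) / ln(1 + 0.054) = 1.6094 / 0.052592 ≈ 30.60.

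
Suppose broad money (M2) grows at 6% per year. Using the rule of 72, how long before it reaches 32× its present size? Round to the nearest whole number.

≈ 60 years

One doubling takes 72/6 = 12.00 years.
32× is 5 doublings, so 5 × 12.00 ≈ 60 years.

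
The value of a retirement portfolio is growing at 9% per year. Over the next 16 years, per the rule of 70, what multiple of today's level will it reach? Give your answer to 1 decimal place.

about 4.2 times

Doubles every ≈ 7.78 years (70/9).
16 years is 2.06 doublings; 2^2.06 ≈ 4.2×.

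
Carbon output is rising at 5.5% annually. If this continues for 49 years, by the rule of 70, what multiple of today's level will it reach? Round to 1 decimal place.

roughly 14.4 times

Doubles every ≈ 12.73 years (70/5.5).
49 years is 3.85 doublings; 2^3.85 ≈ 14.4×.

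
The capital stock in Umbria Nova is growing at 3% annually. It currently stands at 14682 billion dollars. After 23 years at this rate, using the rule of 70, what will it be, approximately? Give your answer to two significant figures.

It doubles every 70/3 ≈ 23.33 years, so 23 years is 0.99 doublings.
2^0.99 ≈ 1.99; 14682 × 1.99 ≈ 29000 billion dollars.

about 29000 billion dollars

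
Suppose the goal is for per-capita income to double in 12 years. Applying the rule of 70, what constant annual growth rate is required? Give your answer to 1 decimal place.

5.8%

70 / 12 ≈ 5.83, so about 5.8% a year.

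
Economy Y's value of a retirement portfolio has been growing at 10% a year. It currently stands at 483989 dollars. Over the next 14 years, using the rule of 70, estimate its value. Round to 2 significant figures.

≈ 1900000 dollars

It doubles every 70/10 ≈ 7.00 years, so 14 years is 2.00 doublings.
2^2.00 ≈ 4.00; 483989 × 4.00 ≈ 1900000 dollars.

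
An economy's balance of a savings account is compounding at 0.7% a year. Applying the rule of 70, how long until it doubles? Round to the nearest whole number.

At 0.7%, doubling takes about 70/0.7 = 100.00 years.

≈ 100 years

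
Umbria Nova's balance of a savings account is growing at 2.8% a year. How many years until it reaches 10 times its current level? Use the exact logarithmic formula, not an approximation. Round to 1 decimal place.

t = ln(10) / ln(1 + 0.028) = 2.3026 / 0.027615 ≈ 83.38.

83.4 years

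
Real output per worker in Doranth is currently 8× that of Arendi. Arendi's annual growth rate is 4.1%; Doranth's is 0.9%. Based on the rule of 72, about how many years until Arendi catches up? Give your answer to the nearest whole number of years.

≈ 68 years

Arendi gains on Doranth at 4.1% − 0.9% = 3.2 points a year.
At that relative rate the gap halves every 72/3.2 ≈ 22.50 years.
An 8× gap closes after 3 halvings: 3 × 22.50 ≈ 68 years.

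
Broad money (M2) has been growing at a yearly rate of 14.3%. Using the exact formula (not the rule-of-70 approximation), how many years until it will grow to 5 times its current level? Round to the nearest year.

t = ln(5) / ln(1 + 0.143) = 1.6094 / 0.133656 ≈ 12.04.
≈ 12 years.

12 years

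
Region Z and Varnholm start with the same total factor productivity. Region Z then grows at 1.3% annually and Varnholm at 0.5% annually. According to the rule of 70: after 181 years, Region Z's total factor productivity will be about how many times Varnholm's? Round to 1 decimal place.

approximately 4.2 times

Only the 0.8-point difference matters.
70/0.8 ≈ 87.50 years per doubling of the ratio; 181 years gives 2.07 doublings, so ≈ 4.2×.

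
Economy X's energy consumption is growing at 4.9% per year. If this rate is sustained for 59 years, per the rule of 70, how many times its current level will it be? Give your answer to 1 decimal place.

approximately 17.5 times

Doubles every ≈ 14.29 years (70/4.9).
59 years is 4.13 doublings; 2^4.13 ≈ 17.5×.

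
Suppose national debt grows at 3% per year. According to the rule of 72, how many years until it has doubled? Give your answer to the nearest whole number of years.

72/3 ≈ 24.00, so it doubles roughly every 24 years.

24 years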